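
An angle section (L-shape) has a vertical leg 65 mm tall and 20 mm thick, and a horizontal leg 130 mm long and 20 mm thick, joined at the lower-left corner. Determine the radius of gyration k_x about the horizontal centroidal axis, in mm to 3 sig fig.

Treat the section as a set of non-overlapping primitives; coordinates are from the bounding-box lower-left.
Vertical leg: 20 × 65, A = 1 300 mm², y = 32.5 mm, Ī = 457 708 mm⁴.
Horizontal leg (remainder): 110 × 20, A = 2 200 mm², y = 10 mm, Ī = 73 333 mm⁴.
Centroid: ȳ = ΣA·y / ΣA = 18.357 mm.
Transfer each piece to the horizontal centroidal axis using Ī + A·d² with d = y − 18.357:
  vertical leg: d = 14.143 mm → contributes +717 735 mm⁴
  horizontal leg (remainder): d = -8.3571 mm → contributes +226 985 mm⁴
Total I = 944 720 mm⁴.
Radius of gyration: k = √(I/A) = √(944 720 / 3 500) = 16.429 mm.

k_x ≈ 16.4 mm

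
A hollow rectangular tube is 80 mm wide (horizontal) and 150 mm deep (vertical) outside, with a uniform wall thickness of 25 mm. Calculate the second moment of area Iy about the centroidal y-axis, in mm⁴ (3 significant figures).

Decompose the section into non-overlapping parts with the origin at the bottom-left of its bounding rectangle.
Outer rectangle: 80 × 150, A = 12 000 mm², x = 40 mm, Ī = 6 400 000 mm⁴.
Inner void (subtracted): 30 × 100, A = 3 000 mm², x = 40 mm, Ī = 225 000 mm⁴.
By symmetry the centroid is at mid-width, x̄ = 40 mm.
All pieces are centred on the centroidal y-axis, so I = ΣĪ (holes subtracted) = 6 175 000 mm⁴.

Iy ≈ 6.18 × 10⁶ mm⁴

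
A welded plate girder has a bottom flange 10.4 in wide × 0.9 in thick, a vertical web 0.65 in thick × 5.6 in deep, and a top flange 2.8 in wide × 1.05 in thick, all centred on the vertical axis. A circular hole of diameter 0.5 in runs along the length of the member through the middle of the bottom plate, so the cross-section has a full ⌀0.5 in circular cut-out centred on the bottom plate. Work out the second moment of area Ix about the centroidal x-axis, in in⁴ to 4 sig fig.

Ix ≈ 114.3 in⁴

Split into non-overlapping primitives; take the origin at the lower-left of the bounding box.
Bottom plate: 10.4 × 0.9, A = 9.36 in², y = 0.45 in, Ī = 0.6318 in⁴.
Web plate: 0.65 × 5.6, A = 3.64 in², y = 3.7 in, Ī = 9.51253 in⁴.
Top plate: 2.8 × 1.05, A = 2.94 in², y = 7.025 in, Ī = 0.270113 in⁴.
Hole (subtracted): ⌀0.5, A = 0.19635 in², y = 0.45 in, Ī = 0.00306796 in⁴.
Centroid: ȳ = ΣA·y / ΣA = 2.42924 in.
Transfer each piece to the centroidal x-axis using Ī + A·d² with d = y − 2.42924:
  bottom plate: d = -1.97924 in → contributes +37.2987 in⁴
  web plate: d = 1.27076 in → contributes +15.3905 in⁴
  top plate: d = 4.59576 in → contributes +62.3658 in⁴
  hole: d = -1.97924 in → contributes −0.772248 in⁴
Total I = 114.283 in⁴.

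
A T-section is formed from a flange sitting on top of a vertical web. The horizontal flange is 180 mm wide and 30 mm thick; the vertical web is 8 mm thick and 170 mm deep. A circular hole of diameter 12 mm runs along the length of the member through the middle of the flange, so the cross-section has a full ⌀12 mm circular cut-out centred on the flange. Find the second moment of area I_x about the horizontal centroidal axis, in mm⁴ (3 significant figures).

Decompose the section into non-overlapping parts with the origin at the bottom-left of its bounding rectangle.
Flange: 180 × 30, A = 5 400 mm², y = 185 mm, Ī = 405 000 mm⁴.
Web: 8 × 170, A = 1 360 mm², y = 85 mm, Ī = 3 275 333 mm⁴.
Hole (subtracted): ⌀12, A = 113.1 mm², y = 185 mm, Ī = 1017.9 mm⁴.
Centroid: ȳ = ΣA·y / ΣA = 164.54 mm.
Transfer each piece to the horizontal centroidal axis using Ī + A·d² with d = y − 164.54:
  flange: d = 20.461 mm → contributes +2 665 648 mm⁴
  web: d = -79.539 mm → contributes +11 879 383 mm⁴
  hole: d = 20.461 mm → contributes −48 365 mm⁴
Total I = 14 496 666 mm⁴.

I_x ≈ 1.45 × 10⁷ mm⁴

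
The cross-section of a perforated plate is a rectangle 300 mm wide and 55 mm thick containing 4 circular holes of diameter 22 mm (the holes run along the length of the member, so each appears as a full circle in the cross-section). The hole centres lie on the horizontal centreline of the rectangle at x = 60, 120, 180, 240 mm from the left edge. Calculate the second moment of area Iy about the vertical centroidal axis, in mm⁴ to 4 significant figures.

Treat the section as a set of non-overlapping primitives; coordinates are from the bounding-box lower-left.
Plate: 300 × 55, A = 16 500 mm², x = 150 mm, Ī = 123 750 000 mm⁴.
Hole 1 (subtracted): ⌀22, A = 380.133 mm², x = 60 mm, Ī = 11 499 mm⁴.
Hole 2 (subtracted): ⌀22, A = 380.133 mm², x = 120 mm, Ī = 11 499 mm⁴.
Hole 3 (subtracted): ⌀22, A = 380.133 mm², x = 180 mm, Ī = 11 499 mm⁴.
Hole 4 (subtracted): ⌀22, A = 380.133 mm², x = 240 mm, Ī = 11 499 mm⁴.
By symmetry the centroid is at mid-width, x̄ = 150 mm.
Transfer each piece to the vertical centroidal axis using Ī + A·d² with d = x − 150:
  plate: d = 0 mm → contributes +123 750 000 mm⁴
  hole 1: d = -90 mm → contributes −3 090 574 mm⁴
  hole 2: d = -30 mm → contributes −353 618 mm⁴
  hole 3: d = 30 mm → contributes −353 618 mm⁴
  hole 4: d = 90 mm → contributes −3 090 574 mm⁴
Total I = 116 861 615 mm⁴.

Iy ≈ 1.169 × 10⁸ mm⁴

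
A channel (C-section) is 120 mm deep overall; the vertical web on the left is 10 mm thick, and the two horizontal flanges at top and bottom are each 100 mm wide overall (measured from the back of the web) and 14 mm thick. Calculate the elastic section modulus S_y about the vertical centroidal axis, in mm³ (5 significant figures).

S_y ≈ 6.1235 × 10⁴ mm³

Split into non-overlapping primitives; take the origin at the lower-left of the bounding box.
Web: 10 × 120, A = 1 200 mm², x = 5 mm, Ī = 10 000 mm⁴.
Top flange (beyond web): 90 × 14, A = 1 260 mm², x = 55 mm, Ī = 850 500 mm⁴.
Bottom flange (beyond web): 90 × 14, A = 1 260 mm², x = 55 mm, Ī = 850 500 mm⁴.
Centroid: x̄ = ΣA·x / ΣA = 38.87097 mm.
Transfer each piece to the vertical centroidal axis using Ī + A·d² with d = x − 38.87097:
  web: d = -33.87097 mm → contributes +1 386 691 mm⁴
  top flange (beyond web): d = 16.12903 mm → contributes +1 178 284 mm⁴
  bottom flange (beyond web): d = 16.12903 mm → contributes +1 178 284 mm⁴
Total I = 3 743 258 mm⁴.
Extreme fibre distance c = 61.12903 mm; S = I/c = 61235.36 mm³.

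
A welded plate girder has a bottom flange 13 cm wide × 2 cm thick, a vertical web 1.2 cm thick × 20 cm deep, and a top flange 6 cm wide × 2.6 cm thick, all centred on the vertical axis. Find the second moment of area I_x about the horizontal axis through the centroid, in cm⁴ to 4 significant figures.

I_x ≈ 5772 cm⁴

Split into non-overlapping primitives; take the origin at the lower-left of the bounding box.
Bottom plate: 13 × 2, A = 26 cm², y = 1 cm, Ī = 8.66667 cm⁴.
Web plate: 1.2 × 20, A = 24 cm², y = 12 cm, Ī = 800 cm⁴.
Top plate: 6 × 2.6, A = 15.6 cm², y = 23.3 cm, Ī = 8.788 cm⁴.
Centroid: ȳ = ΣA·y / ΣA = 10.3274 cm.
Transfer each piece to the horizontal axis through the centroid using Ī + A·d² with d = y − 10.3274:
  bottom plate: d = -9.32744 cm → contributes +2270.7 cm⁴
  web plate: d = 1.67256 cm → contributes +867.139 cm⁴
  top plate: d = 12.9726 cm → contributes +2634.07 cm⁴
Total I = 5771.91 cm⁴.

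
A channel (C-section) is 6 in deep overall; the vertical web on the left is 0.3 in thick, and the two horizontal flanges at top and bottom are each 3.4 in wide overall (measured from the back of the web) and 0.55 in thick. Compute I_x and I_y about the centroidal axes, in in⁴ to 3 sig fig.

I_x ≈ 30.8 in⁴, I_y ≈ 6.15 in⁴

Break the section into simple shapes (no overlaps), measuring from the bottom-left corner of the bounding box.
Web: 0.3 × 6, A = 1.8 in², y = 3 in, Ī = 5.4 in⁴.
Top flange (beyond web): 3.1 × 0.55, A = 1.705 in², y = 5.725 in, Ī = 0.04298 in⁴.
Bottom flange (beyond web): 3.1 × 0.55, A = 1.705 in², y = 0.275 in, Ī = 0.04298 in⁴.
By symmetry the centroid is at mid-height, ȳ = 3 in.
Transfer each piece to the centroidal x-axis using Ī + A·d² with d = y − 3:
  web: d = 0 in → contributes +5.4 in⁴
  top flange (beyond web): d = 2.725 in → contributes +12.704 in⁴
  bottom flange (beyond web): d = -2.725 in → contributes +12.704 in⁴
Total I = 30.807 in⁴.
For the y-axis: x̄ = 1.2627 in.
Repeating about the centroidal y-axis gives I_y = 6.1491 in⁴.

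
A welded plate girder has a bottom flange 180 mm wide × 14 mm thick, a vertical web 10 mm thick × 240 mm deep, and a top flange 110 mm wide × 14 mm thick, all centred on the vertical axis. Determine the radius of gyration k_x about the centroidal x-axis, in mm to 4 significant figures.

k_x ≈ 107.5 mm

Split into non-overlapping primitives; take the origin at the lower-left of the bounding box.
Bottom plate: 180 × 14, A = 2 520 mm², y = 7 mm, Ī = 41 160 mm⁴.
Web plate: 10 × 240, A = 2 400 mm², y = 134 mm, Ī = 11 520 000 mm⁴.
Top plate: 110 × 14, A = 1 540 mm², y = 261 mm, Ī = 25153.3 mm⁴.
Centroid: ȳ = ΣA·y / ΣA = 114.734 mm.
Transfer each piece to the centroidal x-axis using Ī + A·d² with d = y − 114.734:
  bottom plate: d = -107.734 mm → contributes +29 289 691 mm⁴
  web plate: d = 19.2663 mm → contributes +12 410 852 mm⁴
  top plate: d = 146.266 mm → contributes +32 971 632 mm⁴
Total I = 74 672 175 mm⁴.
Radius of gyration: k = √(I/A) = √(74 672 175 / 6 460) = 107.514 mm.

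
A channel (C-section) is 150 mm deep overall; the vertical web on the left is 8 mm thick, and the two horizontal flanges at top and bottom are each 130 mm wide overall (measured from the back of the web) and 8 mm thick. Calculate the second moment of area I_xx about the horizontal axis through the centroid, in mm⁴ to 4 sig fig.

Decompose the section into non-overlapping parts with the origin at the bottom-left of its bounding rectangle.
Web: 8 × 150, A = 1 200 mm², y = 75 mm, Ī = 2 250 000 mm⁴.
Top flange (beyond web): 122 × 8, A = 976 mm², y = 146 mm, Ī = 5205.33 mm⁴.
Bottom flange (beyond web): 122 × 8, A = 976 mm², y = 4 mm, Ī = 5205.33 mm⁴.
By symmetry the centroid is at mid-height, ȳ = 75 mm.
Transfer each piece to the horizontal axis through the centroid using Ī + A·d² with d = y − 75:
  web: d = 0 mm → contributes +2 250 000 mm⁴
  top flange (beyond web): d = 71 mm → contributes +4 925 221 mm⁴
  bottom flange (beyond web): d = -71 mm → contributes +4 925 221 mm⁴
Total I = 12 100 443 mm⁴.

I_xx ≈ 1.210 × 10⁷ mm⁴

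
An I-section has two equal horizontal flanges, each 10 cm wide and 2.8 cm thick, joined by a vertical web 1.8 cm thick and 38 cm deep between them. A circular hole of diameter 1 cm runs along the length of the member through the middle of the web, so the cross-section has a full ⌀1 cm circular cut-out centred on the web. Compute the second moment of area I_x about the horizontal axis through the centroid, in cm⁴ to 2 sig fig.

I_x ≈ 3.2 × 10⁴ cm⁴

Decompose the section into non-overlapping parts with the origin at the bottom-left of its bounding rectangle.
Bottom flange: 10 × 2.8, A = 28 cm², y = 1.4 cm, Ī = 18.29 cm⁴.
Web: 1.8 × 38, A = 68.4 cm², y = 21.8 cm, Ī = 8 231 cm⁴.
Top flange: 10 × 2.8, A = 28 cm², y = 42.2 cm, Ī = 18.29 cm⁴.
Hole (subtracted): ⌀1, A = 0.7854 cm², y = 21.8 cm, Ī = 0.04909 cm⁴.
By symmetry the centroid is at mid-height, ȳ = 21.8 cm.
Transfer each piece to the horizontal axis through the centroid using Ī + A·d² with d = y − 21.8:
  bottom flange: d = -20.4 cm → contributes +11 671 cm⁴
  web: d = 0 cm → contributes +8 231 cm⁴
  top flange: d = 20.4 cm → contributes +11 671 cm⁴
  hole: d = 0 cm → contributes −0.04909 cm⁴
Total I = 31 572 cm⁴.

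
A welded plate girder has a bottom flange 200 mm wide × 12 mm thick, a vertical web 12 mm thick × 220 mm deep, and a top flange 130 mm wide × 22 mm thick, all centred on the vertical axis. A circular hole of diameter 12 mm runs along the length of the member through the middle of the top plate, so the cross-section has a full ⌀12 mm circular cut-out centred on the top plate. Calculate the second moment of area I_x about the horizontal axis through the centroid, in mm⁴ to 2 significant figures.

Break the section into simple shapes (no overlaps), measuring from the bottom-left corner of the bounding box.
Bottom plate: 200 × 12, A = 2 400 mm², y = 6 mm, Ī = 28 800 mm⁴.
Web plate: 12 × 220, A = 2 640 mm², y = 122 mm, Ī = 10 648 000 mm⁴.
Top plate: 130 × 22, A = 2 860 mm², y = 243 mm, Ī = 115 353 mm⁴.
Hole (subtracted): ⌀12, A = 113.1 mm², y = 243 mm, Ī = 1 018 mm⁴.
Centroid: ȳ = ΣA·y / ΣA = 128.9 mm.
Transfer each piece to the horizontal axis through the centroid using Ī + A·d² with d = y − 128.9:
  bottom plate: d = -122.9 mm → contributes +36 297 992 mm⁴
  web plate: d = -6.932 mm → contributes +10 774 842 mm⁴
  top plate: d = 114.1 mm → contributes +37 328 569 mm⁴
  hole: d = 114.1 mm → contributes −1 472 597 mm⁴
Total I = 82 928 806 mm⁴.

I_x ≈ 8.3 × 10⁷ mm⁴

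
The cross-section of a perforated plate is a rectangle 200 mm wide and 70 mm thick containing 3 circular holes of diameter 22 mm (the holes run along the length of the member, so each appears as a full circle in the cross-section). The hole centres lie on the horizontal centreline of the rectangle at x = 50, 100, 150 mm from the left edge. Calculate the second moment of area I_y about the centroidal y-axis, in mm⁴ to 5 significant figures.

Split into non-overlapping primitives; take the origin at the lower-left of the bounding box.
Plate: 200 × 70, A = 14 000 mm², x = 100 mm, Ī = 46 666 667 mm⁴.
Hole 1 (subtracted): ⌀22, A = 380.1327 mm², x = 50 mm, Ī = 11499.01 mm⁴.
Hole 2 (subtracted): ⌀22, A = 380.1327 mm², x = 100 mm, Ī = 11499.01 mm⁴.
Hole 3 (subtracted): ⌀22, A = 380.1327 mm², x = 150 mm, Ī = 11499.01 mm⁴.
By symmetry the centroid is at mid-width, x̄ = 100 mm.
Transfer each piece to the centroidal y-axis using Ī + A·d² with d = x − 100:
  plate: d = 0 mm → contributes +46 666 667 mm⁴
  hole 1: d = -50 mm → contributes −961830.8 mm⁴
  hole 2: d = 0 mm → contributes −11499.01 mm⁴
  hole 3: d = 50 mm → contributes −961830.8 mm⁴
Total I = 44 731 506 mm⁴.

I_y ≈ 4.4732 × 10⁷ mm⁴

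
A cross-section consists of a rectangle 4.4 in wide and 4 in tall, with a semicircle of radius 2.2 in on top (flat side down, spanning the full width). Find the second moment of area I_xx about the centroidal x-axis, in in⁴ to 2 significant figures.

Decompose the section into non-overlapping parts with the origin at the bottom-left of its bounding rectangle.
Rectangular body: 4.4 × 4, A = 17.6 in², y = 2 in, Ī = 23.47 in⁴.
Semicircular cap: semicircle r = 2.2, A = 7.603 in², y = 4.934 in, Ī = 2.571 in⁴.
Centroid: ȳ = ΣA·y / ΣA = 2.885 in.
Transfer each piece to the centroidal x-axis using Ī + A·d² with d = y − 2.885:
  rectangular body: d = -0.885 in → contributes +37.25 in⁴
  semicircular cap: d = 2.049 in → contributes +34.48 in⁴
Total I = 71.73 in⁴.

I_xx ≈ 72 in⁴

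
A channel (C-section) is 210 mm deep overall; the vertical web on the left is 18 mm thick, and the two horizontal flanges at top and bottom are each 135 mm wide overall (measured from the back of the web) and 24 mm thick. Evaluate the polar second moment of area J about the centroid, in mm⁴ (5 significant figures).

Split into non-overlapping primitives; take the origin at the lower-left of the bounding box.
Web: 18 × 210, A = 3 780 mm², y = 105 mm, Ī = 13 891 500 mm⁴.
Top flange (beyond web): 117 × 24, A = 2 808 mm², y = 198 mm, Ī = 134 784 mm⁴.
Bottom flange (beyond web): 117 × 24, A = 2 808 mm², y = 12 mm, Ī = 134 784 mm⁴.
By symmetry the centroid is at mid-height, ȳ = 105 mm.
Transfer each piece to the centroidal x-axis using Ī + A·d² with d = y − 105:
  web: d = 0 mm → contributes +13 891 500 mm⁴
  top flange (beyond web): d = 93 mm → contributes +24 421 176 mm⁴
  bottom flange (beyond web): d = -93 mm → contributes +24 421 176 mm⁴
Total I = 62 733 852 mm⁴.
For the y-axis: x̄ = 49.34483 mm.
Repeating about the centroidal y-axis gives I_y = 16 802 495 mm⁴.
Polar second moment: J = I_x + I_y = 79 536 347 mm⁴.

J ≈ 7.9536 × 10⁷ mm⁴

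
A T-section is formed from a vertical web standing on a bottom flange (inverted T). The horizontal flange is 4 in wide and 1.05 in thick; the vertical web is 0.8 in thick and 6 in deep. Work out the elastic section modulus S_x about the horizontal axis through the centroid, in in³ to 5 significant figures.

Treat the section as a set of non-overlapping primitives; coordinates are from the bounding-box lower-left.
Flange: 4 × 1.05, A = 4.2 in², y = 0.525 in, Ī = 0.385875 in⁴.
Web: 0.8 × 6, A = 4.8 in², y = 4.05 in, Ī = 14.4 in⁴.
Centroid: ȳ = ΣA·y / ΣA = 2.405 in.
Transfer each piece to the horizontal axis through the centroid using Ī + A·d² with d = y − 2.405:
  flange: d = -1.88 in → contributes +15.23036 in⁴
  web: d = 1.645 in → contributes +27.38892 in⁴
Total I = 42.61928 in⁴.
Extreme fibre distance c = 4.645 in; S = I/c = 9.175301 in³.

S_x ≈ 9.1753 in³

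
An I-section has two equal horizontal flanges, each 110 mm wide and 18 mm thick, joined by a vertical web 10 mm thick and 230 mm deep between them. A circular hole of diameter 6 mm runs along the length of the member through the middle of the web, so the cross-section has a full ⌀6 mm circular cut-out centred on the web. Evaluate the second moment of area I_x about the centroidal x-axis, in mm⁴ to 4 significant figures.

I_x ≈ 7.113 × 10⁷ mm⁴

Decompose the section into non-overlapping parts with the origin at the bottom-left of its bounding rectangle.
Bottom flange: 110 × 18, A = 1 980 mm², y = 9 mm, Ī = 53 460 mm⁴.
Web: 10 × 230, A = 2 300 mm², y = 133 mm, Ī = 10 139 167 mm⁴.
Top flange: 110 × 18, A = 1 980 mm², y = 257 mm, Ī = 53 460 mm⁴.
Hole (subtracted): ⌀6, A = 28.2743 mm², y = 133 mm, Ī = 63.6173 mm⁴.
By symmetry the centroid is at mid-height, ȳ = 133 mm.
Transfer each piece to the centroidal x-axis using Ī + A·d² with d = y − 133:
  bottom flange: d = -124 mm → contributes +30 497 940 mm⁴
  web: d = 0 mm → contributes +10 139 167 mm⁴
  top flange: d = 124 mm → contributes +30 497 940 mm⁴
  hole: d = 0 mm → contributes −63.6173 mm⁴
Total I = 71 134 983 mm⁴.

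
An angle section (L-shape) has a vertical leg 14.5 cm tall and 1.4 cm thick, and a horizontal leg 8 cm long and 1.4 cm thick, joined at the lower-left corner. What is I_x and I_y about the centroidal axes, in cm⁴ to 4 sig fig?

I_x ≈ 629.6 cm⁴, I_y ≈ 138.5 cm⁴

Decompose the section into non-overlapping parts with the origin at the bottom-left of its bounding rectangle.
Vertical leg: 1.4 × 14.5, A = 20.3 cm², y = 7.25 cm, Ī = 355.673 cm⁴.
Horizontal leg (remainder): 6.6 × 1.4, A = 9.24 cm², y = 0.7 cm, Ī = 1.5092 cm⁴.
Centroid: ȳ = ΣA·y / ΣA = 5.20118 cm.
Transfer each piece to the centroidal x-axis using Ī + A·d² with d = y − 5.20118:
  vertical leg: d = 2.04882 cm → contributes +440.885 cm⁴
  horizontal leg (remainder): d = -4.50118 cm → contributes +188.718 cm⁴
Total I = 629.603 cm⁴.
For the y-axis: x̄ = 1.95118 cm.
Repeating about the centroidal y-axis gives I_y = 138.453 cm⁴.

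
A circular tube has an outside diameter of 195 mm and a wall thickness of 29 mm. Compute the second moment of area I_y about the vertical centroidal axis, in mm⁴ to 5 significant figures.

I_y ≈ 5.3683 × 10⁷ mm⁴

Break the section into simple shapes (no overlaps), measuring from the bottom-left corner of the bounding box.
Outer circle: ⌀195, A = 29864.77 mm², x = 97.5 mm, Ī = 70 975 481 mm⁴.
Bore (subtracted): ⌀137, A = 14741.14 mm², x = 97.5 mm, Ī = 17 292 276 mm⁴.
By symmetry the centroid is at mid-width, x̄ = 97.5 mm.
All pieces are centred on the vertical centroidal axis, so I = ΣĪ (holes subtracted) = 53 683 205 mm⁴.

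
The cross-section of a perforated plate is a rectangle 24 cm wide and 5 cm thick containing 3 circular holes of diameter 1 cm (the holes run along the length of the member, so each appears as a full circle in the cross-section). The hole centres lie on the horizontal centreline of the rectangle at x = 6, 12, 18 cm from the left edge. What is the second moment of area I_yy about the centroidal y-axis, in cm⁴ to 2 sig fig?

Decompose the section into non-overlapping parts with the origin at the bottom-left of its bounding rectangle.
Plate: 24 × 5, A = 120 cm², x = 12 cm, Ī = 5 760 cm⁴.
Hole 1 (subtracted): ⌀1, A = 0.7854 cm², x = 6 cm, Ī = 0.04909 cm⁴.
Hole 2 (subtracted): ⌀1, A = 0.7854 cm², x = 12 cm, Ī = 0.04909 cm⁴.
Hole 3 (subtracted): ⌀1, A = 0.7854 cm², x = 18 cm, Ī = 0.04909 cm⁴.
By symmetry the centroid is at mid-width, x̄ = 12 cm.
Transfer each piece to the centroidal y-axis using Ī + A·d² with d = x − 12:
  plate: d = 0 cm → contributes +5 760 cm⁴
  hole 1: d = -6 cm → contributes −28.32 cm⁴
  hole 2: d = 0 cm → contributes −0.04909 cm⁴
  hole 3: d = 6 cm → contributes −28.32 cm⁴
Total I = 5 703 cm⁴.

I_yy ≈ 5700 cm⁴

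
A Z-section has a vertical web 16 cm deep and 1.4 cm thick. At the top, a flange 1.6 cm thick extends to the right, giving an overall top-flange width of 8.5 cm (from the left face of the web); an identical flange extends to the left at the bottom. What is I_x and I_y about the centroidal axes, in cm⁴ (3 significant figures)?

Split into non-overlapping primitives; take the origin at the lower-left of the bounding box.
Web: 1.4 × 16, A = 22.4 cm², y = 8 cm, Ī = 477.87 cm⁴.
Top flange (beyond web): 7.1 × 1.6, A = 11.36 cm², y = 15.2 cm, Ī = 2.4235 cm⁴.
Bottom flange (beyond web): 7.1 × 1.6, A = 11.36 cm², y = 0.8 cm, Ī = 2.4235 cm⁴.
Centroid: ȳ = ΣA·y / ΣA = 8 cm.
Transfer each piece to the centroidal x-axis using Ī + A·d² with d = y − 8:
  web: d = 0 cm → contributes +477.87 cm⁴
  top flange (beyond web): d = 7.2 cm → contributes +591.33 cm⁴
  bottom flange (beyond web): d = -7.2 cm → contributes +591.33 cm⁴
Total I = 1660.5 cm⁴.
For the y-axis: x̄ = 7.8 cm.
Repeating about the centroidal y-axis gives I_y = 509.48 cm⁴.

I_x ≈ 1660 cm⁴, I_y ≈ 509 cm⁴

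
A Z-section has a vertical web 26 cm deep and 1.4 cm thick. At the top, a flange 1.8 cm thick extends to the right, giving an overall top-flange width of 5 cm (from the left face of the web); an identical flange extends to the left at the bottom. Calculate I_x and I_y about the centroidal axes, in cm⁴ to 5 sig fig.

I_x ≈ 3951.5 cm⁴, I_y ≈ 100.94 cm⁴

Split into non-overlapping primitives; take the origin at the lower-left of the bounding box.
Web: 1.4 × 26, A = 36.4 cm², y = 13 cm, Ī = 2050.533 cm⁴.
Top flange (beyond web): 3.6 × 1.8, A = 6.48 cm², y = 25.1 cm, Ī = 1.7496 cm⁴.
Bottom flange (beyond web): 3.6 × 1.8, A = 6.48 cm², y = 0.9 cm, Ī = 1.7496 cm⁴.
Centroid: ȳ = ΣA·y / ΣA = 13 cm.
Transfer each piece to the centroidal x-axis using Ī + A·d² with d = y − 13:
  web: d = 0 cm → contributes +2050.533 cm⁴
  top flange (beyond web): d = 12.1 cm → contributes +950.4864 cm⁴
  bottom flange (beyond web): d = -12.1 cm → contributes +950.4864 cm⁴
Total I = 3951.506 cm⁴.
For the y-axis: x̄ = 4.3 cm.
Repeating about the centroidal y-axis gives I_y = 100.9421 cm⁴.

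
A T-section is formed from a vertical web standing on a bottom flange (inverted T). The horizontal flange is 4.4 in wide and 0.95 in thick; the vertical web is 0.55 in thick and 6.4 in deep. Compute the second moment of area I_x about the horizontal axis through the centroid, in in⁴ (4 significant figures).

Treat the section as a set of non-overlapping primitives; coordinates are from the bounding-box lower-left.
Flange: 4.4 × 0.95, A = 4.18 in², y = 0.475 in, Ī = 0.314371 in⁴.
Web: 0.55 × 6.4, A = 3.52 in², y = 4.15 in, Ī = 12.0149 in⁴.
Centroid: ȳ = ΣA·y / ΣA = 2.155 in.
Transfer each piece to the horizontal axis through the centroid using Ī + A·d² with d = y − 2.155:
  flange: d = -1.68 in → contributes +12.112 in⁴
  web: d = 1.995 in → contributes +26.0246 in⁴
Total I = 38.1366 in⁴.

I_x ≈ 38.14 in⁴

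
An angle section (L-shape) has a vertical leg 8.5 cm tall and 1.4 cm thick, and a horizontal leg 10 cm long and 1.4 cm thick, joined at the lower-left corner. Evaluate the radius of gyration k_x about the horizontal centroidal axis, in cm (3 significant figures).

k_x ≈ 2.50 cm

Treat the section as a set of non-overlapping primitives; coordinates are from the bounding-box lower-left.
Vertical leg: 1.4 × 8.5, A = 11.9 cm², y = 4.25 cm, Ī = 71.648 cm⁴.
Horizontal leg (remainder): 8.6 × 1.4, A = 12.04 cm², y = 0.7 cm, Ī = 1.9665 cm⁴.
Centroid: ȳ = ΣA·y / ΣA = 2.4646 cm.
Transfer each piece to the horizontal centroidal axis using Ī + A·d² with d = y − 2.4646:
  vertical leg: d = 1.7854 cm → contributes +109.58 cm⁴
  horizontal leg (remainder): d = -1.7646 cm → contributes +39.458 cm⁴
Total I = 149.04 cm⁴.
Radius of gyration: k = √(I/A) = √(149.04 / 23.94) = 2.4951 cm.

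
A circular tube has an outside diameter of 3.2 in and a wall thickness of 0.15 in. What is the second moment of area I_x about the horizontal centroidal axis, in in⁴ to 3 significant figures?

I_x ≈ 1.68 in⁴

Break the section into simple shapes (no overlaps), measuring from the bottom-left corner of the bounding box.
Outer circle: ⌀3.2, A = 8.0425 in², y = 1.6 in, Ī = 5.1472 in⁴.
Bore (subtracted): ⌀2.9, A = 6.6052 in², y = 1.6 in, Ī = 3.4719 in⁴.
By symmetry the centroid is at mid-height, ȳ = 1.6 in.
All pieces are centred on the horizontal centroidal axis, so I = ΣĪ (holes subtracted) = 1.6753 in⁴.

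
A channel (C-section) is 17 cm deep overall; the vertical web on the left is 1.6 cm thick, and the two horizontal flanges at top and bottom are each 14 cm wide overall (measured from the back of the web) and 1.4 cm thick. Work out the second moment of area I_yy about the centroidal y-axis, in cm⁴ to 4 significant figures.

I_yy ≈ 1198 cm⁴

Decompose the section into non-overlapping parts with the origin at the bottom-left of its bounding rectangle.
Web: 1.6 × 17, A = 27.2 cm², x = 0.8 cm, Ī = 5.80267 cm⁴.
Top flange (beyond web): 12.4 × 1.4, A = 17.36 cm², x = 7.8 cm, Ī = 222.439 cm⁴.
Bottom flange (beyond web): 12.4 × 1.4, A = 17.36 cm², x = 7.8 cm, Ī = 222.439 cm⁴.
Centroid: x̄ = ΣA·x / ΣA = 4.72506 cm.
Transfer each piece to the centroidal y-axis using Ī + A·d² with d = x − 4.72506:
  web: d = -3.92506 cm → contributes +424.849 cm⁴
  top flange (beyond web): d = 3.07494 cm → contributes +386.582 cm⁴
  bottom flange (beyond web): d = 3.07494 cm → contributes +386.582 cm⁴
Total I = 1198.01 cm⁴.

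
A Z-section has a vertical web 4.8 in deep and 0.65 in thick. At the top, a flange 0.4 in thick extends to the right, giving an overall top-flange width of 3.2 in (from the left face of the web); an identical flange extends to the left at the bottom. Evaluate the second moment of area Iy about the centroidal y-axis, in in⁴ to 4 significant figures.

Iy ≈ 6.438 in⁴

Break the section into simple shapes (no overlaps), measuring from the bottom-left corner of the bounding box.
Web: 0.65 × 4.8, A = 3.12 in², x = 2.875 in, Ī = 0.10985 in⁴.
Top flange (beyond web): 2.55 × 0.4, A = 1.02 in², x = 4.475 in, Ī = 0.552713 in⁴.
Bottom flange (beyond web): 2.55 × 0.4, A = 1.02 in², x = 1.275 in, Ī = 0.552713 in⁴.
Centroid: x̄ = ΣA·x / ΣA = 2.875 in.
Transfer each piece to the centroidal y-axis using Ī + A·d² with d = x − 2.875:
  web: d = 0 in → contributes +0.10985 in⁴
  top flange (beyond web): d = 1.6 in → contributes +3.16391 in⁴
  bottom flange (beyond web): d = -1.6 in → contributes +3.16391 in⁴
Total I = 6.43768 in⁴.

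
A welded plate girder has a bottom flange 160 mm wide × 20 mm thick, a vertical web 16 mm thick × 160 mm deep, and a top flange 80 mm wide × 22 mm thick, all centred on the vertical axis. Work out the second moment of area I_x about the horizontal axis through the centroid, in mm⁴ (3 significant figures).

Decompose the section into non-overlapping parts with the origin at the bottom-left of its bounding rectangle.
Bottom plate: 160 × 20, A = 3 200 mm², y = 10 mm, Ī = 106 667 mm⁴.
Web plate: 16 × 160, A = 2 560 mm², y = 100 mm, Ī = 5 461 333 mm⁴.
Top plate: 80 × 22, A = 1 760 mm², y = 191 mm, Ī = 70 987 mm⁴.
Centroid: ȳ = ΣA·y / ΣA = 83 mm.
Transfer each piece to the horizontal axis through the centroid using Ī + A·d² with d = y − 83:
  bottom plate: d = -73 mm → contributes +17 159 467 mm⁴
  web plate: d = 17 mm → contributes +6 201 173 mm⁴
  top plate: d = 108 mm → contributes +20 599 627 mm⁴
Total I = 43 960 267 mm⁴.

I_x ≈ 4.40 × 10⁷ mm⁴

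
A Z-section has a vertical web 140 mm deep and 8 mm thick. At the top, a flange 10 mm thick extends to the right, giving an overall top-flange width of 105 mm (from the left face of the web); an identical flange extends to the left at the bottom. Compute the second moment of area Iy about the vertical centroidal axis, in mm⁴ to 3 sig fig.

Treat the section as a set of non-overlapping primitives; coordinates are from the bounding-box lower-left.
Web: 8 × 140, A = 1 120 mm², x = 101 mm, Ī = 5973.3 mm⁴.
Top flange (beyond web): 97 × 10, A = 970 mm², x = 153.5 mm, Ī = 760 561 mm⁴.
Bottom flange (beyond web): 97 × 10, A = 970 mm², x = 48.5 mm, Ī = 760 561 mm⁴.
Centroid: x̄ = ΣA·x / ΣA = 101 mm.
Transfer each piece to the vertical centroidal axis using Ī + A·d² with d = x − 101:
  web: d = 0 mm → contributes +5973.3 mm⁴
  top flange (beyond web): d = 52.5 mm → contributes +3 434 123 mm⁴
  bottom flange (beyond web): d = -52.5 mm → contributes +3 434 123 mm⁴
Total I = 6 874 220 mm⁴.

Iy ≈ 6.87 × 10⁶ mm⁴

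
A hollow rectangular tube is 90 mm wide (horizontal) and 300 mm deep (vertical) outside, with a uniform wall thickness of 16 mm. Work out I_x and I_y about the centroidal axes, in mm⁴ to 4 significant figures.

Break the section into simple shapes (no overlaps), measuring from the bottom-left corner of the bounding box.
Outer rectangle: 90 × 300, A = 27 000 mm², y = 150 mm, Ī = 202 500 000 mm⁴.
Inner void (subtracted): 58 × 268, A = 15 544 mm², y = 150 mm, Ī = 93 036 021 mm⁴.
By symmetry the centroid is at mid-height, ȳ = 150 mm.
All pieces are centred on the centroidal x-axis, so I = ΣĪ (holes subtracted) = 109 463 979 mm⁴.
Repeating about the centroidal y-axis gives I_y = 13 867 499 mm⁴.

I_x ≈ 1.095 × 10⁸ mm⁴, I_y ≈ 1.387 × 10⁷ mm⁴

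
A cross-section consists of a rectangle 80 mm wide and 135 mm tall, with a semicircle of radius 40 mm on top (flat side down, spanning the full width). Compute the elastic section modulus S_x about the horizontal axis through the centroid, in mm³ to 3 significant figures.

S_x ≈ 3.41 × 10⁵ mm³

Break the section into simple shapes (no overlaps), measuring from the bottom-left corner of the bounding box.
Rectangular body: 80 × 135, A = 10 800 mm², y = 67.5 mm, Ī = 16 402 500 mm⁴.
Semicircular cap: semicircle r = 40, A = 2513.3 mm², y = 151.98 mm, Ī = 280 978 mm⁴.
Centroid: ȳ = ΣA·y / ΣA = 83.447 mm.
Transfer each piece to the horizontal axis through the centroid using Ī + A·d² with d = y − 83.447:
  rectangular body: d = -15.947 mm → contributes +19 149 166 mm⁴
  semicircular cap: d = 68.529 mm → contributes +12 083 905 mm⁴
Total I = 31 233 071 mm⁴.
Extreme fibre distance c = 91.553 mm; S = I/c = 341 149 mm³.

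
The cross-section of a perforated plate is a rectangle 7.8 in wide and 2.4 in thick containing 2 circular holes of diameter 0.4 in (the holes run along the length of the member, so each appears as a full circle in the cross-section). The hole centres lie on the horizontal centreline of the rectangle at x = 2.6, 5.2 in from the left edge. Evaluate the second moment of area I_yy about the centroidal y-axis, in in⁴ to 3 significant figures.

I_yy ≈ 94.5 in⁴

Split into non-overlapping primitives; take the origin at the lower-left of the bounding box.
Plate: 7.8 × 2.4, A = 18.72 in², x = 3.9 in, Ī = 94.91 in⁴.
Hole 1 (subtracted): ⌀0.4, A = 0.12566 in², x = 2.6 in, Ī = 0.0012566 in⁴.
Hole 2 (subtracted): ⌀0.4, A = 0.12566 in², x = 5.2 in, Ī = 0.0012566 in⁴.
By symmetry the centroid is at mid-width, x̄ = 3.9 in.
Transfer each piece to the centroidal y-axis using Ī + A·d² with d = x − 3.9:
  plate: d = 0 in → contributes +94.91 in⁴
  hole 1: d = -1.3 in → contributes −0.21363 in⁴
  hole 2: d = 1.3 in → contributes −0.21363 in⁴
Total I = 94.483 in⁴.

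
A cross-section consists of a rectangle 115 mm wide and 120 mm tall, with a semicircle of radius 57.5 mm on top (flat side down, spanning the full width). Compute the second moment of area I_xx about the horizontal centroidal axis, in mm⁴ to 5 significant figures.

Break the section into simple shapes (no overlaps), measuring from the bottom-left corner of the bounding box.
Rectangular body: 115 × 120, A = 13 800 mm², y = 60 mm, Ī = 16 560 000 mm⁴.
Semicircular cap: semicircle r = 57.5, A = 5193.445 mm², y = 144.4038 mm, Ī = 1 199 785 mm⁴.
Centroid: ȳ = ΣA·y / ΣA = 83.07882 mm.
Transfer each piece to the horizontal centroidal axis using Ī + A·d² with d = y − 83.07882:
  rectangular body: d = -23.07882 mm → contributes +23 910 321 mm⁴
  semicircular cap: d = 61.32494 mm → contributes +20 731 024 mm⁴
Total I = 44 641 345 mm⁴.

I_xx ≈ 4.4641 × 10⁷ mm⁴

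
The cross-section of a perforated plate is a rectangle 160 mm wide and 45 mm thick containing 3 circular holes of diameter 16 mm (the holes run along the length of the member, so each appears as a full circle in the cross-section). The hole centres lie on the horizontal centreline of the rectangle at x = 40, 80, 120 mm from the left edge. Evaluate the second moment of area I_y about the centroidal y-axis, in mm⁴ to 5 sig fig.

I_y ≈ 1.4707 × 10⁷ mm⁴

Decompose the section into non-overlapping parts with the origin at the bottom-left of its bounding rectangle.
Plate: 160 × 45, A = 7 200 mm², x = 80 mm, Ī = 15 360 000 mm⁴.
Hole 1 (subtracted): ⌀16, A = 201.0619 mm², x = 40 mm, Ī = 3216.991 mm⁴.
Hole 2 (subtracted): ⌀16, A = 201.0619 mm², x = 80 mm, Ī = 3216.991 mm⁴.
Hole 3 (subtracted): ⌀16, A = 201.0619 mm², x = 120 mm, Ī = 3216.991 mm⁴.
By symmetry the centroid is at mid-width, x̄ = 80 mm.
Transfer each piece to the centroidal y-axis using Ī + A·d² with d = x − 80:
  plate: d = 0 mm → contributes +15 360 000 mm⁴
  hole 1: d = -40 mm → contributes −324916.1 mm⁴
  hole 2: d = 0 mm → contributes −3216.991 mm⁴
  hole 3: d = 40 mm → contributes −324916.1 mm⁴
Total I = 14 706 951 mm⁴.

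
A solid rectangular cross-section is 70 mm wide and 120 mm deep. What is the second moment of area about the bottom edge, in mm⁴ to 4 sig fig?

I_base ≈ 4.032 × 10⁷ mm⁴

The section: 70 × 120, A = 8 400 mm², y = 60 mm, Ī = 10 080 000 mm⁴.
Transfer it to a horizontal axis along the bottom face using Ī + A·d² with d = y − 0:
  the section: d = 60 mm → contributes +40 320 000 mm⁴
Total I = 40 320 000 mm⁴.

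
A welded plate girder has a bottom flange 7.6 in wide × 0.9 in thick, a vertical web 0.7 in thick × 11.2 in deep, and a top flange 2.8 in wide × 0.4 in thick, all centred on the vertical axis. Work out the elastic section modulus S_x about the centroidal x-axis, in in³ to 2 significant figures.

Break the section into simple shapes (no overlaps), measuring from the bottom-left corner of the bounding box.
Bottom plate: 7.6 × 0.9, A = 6.84 in², y = 0.45 in, Ī = 0.4617 in⁴.
Web plate: 0.7 × 11.2, A = 7.84 in², y = 6.5 in, Ī = 81.95 in⁴.
Top plate: 2.8 × 0.4, A = 1.12 in², y = 12.3 in, Ī = 0.01493 in⁴.
Centroid: ȳ = ΣA·y / ΣA = 4.292 in.
Transfer each piece to the centroidal x-axis using Ī + A·d² with d = y − 4.292:
  bottom plate: d = -3.842 in → contributes +101.4 in⁴
  web plate: d = 2.208 in → contributes +120.2 in⁴
  top plate: d = 8.008 in → contributes +71.84 in⁴
Total I = 293.4 in⁴.
Extreme fibre distance c = 8.208 in; S = I/c = 35.75 in³.

S_x ≈ 36 in³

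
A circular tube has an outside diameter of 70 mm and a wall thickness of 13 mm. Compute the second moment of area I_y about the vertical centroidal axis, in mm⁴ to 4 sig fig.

I_y ≈ 9.946 × 10⁵ mm⁴

Decompose the section into non-overlapping parts with the origin at the bottom-left of its bounding rectangle.
Outer circle: ⌀70, A = 3848.45 mm², x = 35 mm, Ī = 1 178 588 mm⁴.
Bore (subtracted): ⌀44, A = 1520.53 mm², x = 35 mm, Ī = 183 984 mm⁴.
By symmetry the centroid is at mid-width, x̄ = 35 mm.
All pieces are centred on the vertical centroidal axis, so I = ΣĪ (holes subtracted) = 994 604 mm⁴.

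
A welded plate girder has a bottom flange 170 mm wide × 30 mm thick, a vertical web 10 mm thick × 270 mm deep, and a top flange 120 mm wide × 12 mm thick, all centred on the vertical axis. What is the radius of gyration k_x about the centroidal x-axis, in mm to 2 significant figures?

Break the section into simple shapes (no overlaps), measuring from the bottom-left corner of the bounding box.
Bottom plate: 170 × 30, A = 5 100 mm², y = 15 mm, Ī = 382 500 mm⁴.
Web plate: 10 × 270, A = 2 700 mm², y = 165 mm, Ī = 16 402 500 mm⁴.
Top plate: 120 × 12, A = 1 440 mm², y = 306 mm, Ī = 17 280 mm⁴.
Centroid: ȳ = ΣA·y / ΣA = 104.2 mm.
Transfer each piece to the centroidal x-axis using Ī + A·d² with d = y − 104.2:
  bottom plate: d = -89.18 mm → contributes +40 944 823 mm⁴
  web plate: d = 60.82 mm → contributes +26 389 398 mm⁴
  top plate: d = 201.8 mm → contributes +58 669 313 mm⁴
Total I = 126 003 535 mm⁴.
Radius of gyration: k = √(I/A) = √(126 003 535 / 9 240) = 116.8 mm.

k_x ≈ 120 mm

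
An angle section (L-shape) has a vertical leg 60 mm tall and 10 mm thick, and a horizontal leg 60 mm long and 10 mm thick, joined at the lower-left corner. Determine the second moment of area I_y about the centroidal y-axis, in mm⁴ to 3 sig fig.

I_y ≈ 3.55 × 10⁵ mm⁴

Treat the section as a set of non-overlapping primitives; coordinates are from the bounding-box lower-left.
Vertical leg: 10 × 60, A = 600 mm², x = 5 mm, Ī = 5 000 mm⁴.
Horizontal leg (remainder): 50 × 10, A = 500 mm², x = 35 mm, Ī = 104 167 mm⁴.
Centroid: x̄ = ΣA·x / ΣA = 18.636 mm.
Transfer each piece to the centroidal y-axis using Ī + A·d² with d = x − 18.636:
  vertical leg: d = -13.636 mm → contributes +116 570 mm⁴
  horizontal leg (remainder): d = 16.364 mm → contributes +238 051 mm⁴
Total I = 354 621 mm⁴.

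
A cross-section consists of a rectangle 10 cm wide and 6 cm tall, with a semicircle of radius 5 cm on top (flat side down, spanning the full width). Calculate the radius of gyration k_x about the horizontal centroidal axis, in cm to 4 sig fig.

Decompose the section into non-overlapping parts with the origin at the bottom-left of its bounding rectangle.
Rectangular body: 10 × 6, A = 60 cm², y = 3 cm, Ī = 180 cm⁴.
Semicircular cap: semicircle r = 5, A = 39.2699 cm², y = 8.12207 cm, Ī = 68.5981 cm⁴.
Centroid: ȳ = ΣA·y / ΣA = 5.02622 cm.
Transfer each piece to the horizontal centroidal axis using Ī + A·d² with d = y − 5.02622:
  rectangular body: d = -2.02622 cm → contributes +426.335 cm⁴
  semicircular cap: d = 3.09584 cm → contributes +444.97 cm⁴
Total I = 871.305 cm⁴.
Radius of gyration: k = √(I/A) = √(871.305 / 99.2699) = 2.96262 cm.

k_x ≈ 2.963 cm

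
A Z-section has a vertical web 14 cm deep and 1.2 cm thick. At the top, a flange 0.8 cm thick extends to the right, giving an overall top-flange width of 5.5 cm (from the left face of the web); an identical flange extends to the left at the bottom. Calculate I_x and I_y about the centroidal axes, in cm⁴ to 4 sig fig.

Decompose the section into non-overlapping parts with the origin at the bottom-left of its bounding rectangle.
Web: 1.2 × 14, A = 16.8 cm², y = 7 cm, Ī = 274.4 cm⁴.
Top flange (beyond web): 4.3 × 0.8, A = 3.44 cm², y = 13.6 cm, Ī = 0.183467 cm⁴.
Bottom flange (beyond web): 4.3 × 0.8, A = 3.44 cm², y = 0.4 cm, Ī = 0.183467 cm⁴.
Centroid: ȳ = ΣA·y / ΣA = 7 cm.
Transfer each piece to the centroidal x-axis using Ī + A·d² with d = y − 7:
  web: d = 0 cm → contributes +274.4 cm⁴
  top flange (beyond web): d = 6.6 cm → contributes +150.03 cm⁴
  bottom flange (beyond web): d = -6.6 cm → contributes +150.03 cm⁴
Total I = 574.46 cm⁴.
For the y-axis: x̄ = 4.9 cm.
Repeating about the centroidal y-axis gives I_y = 64.6469 cm⁴.

I_x ≈ 574.5 cm⁴, I_y ≈ 64.65 cm⁴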